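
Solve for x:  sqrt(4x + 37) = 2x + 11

Square both sides: 4x + 37 = (2x + 11)^2.
Expand and rearrange: 4x^2 + 40x + 84 = 0.
Solving gives x = -3 or x = -7.
Check each candidate in the original equation:
  x = -3: sqrt(25) = 5, while 2x + 11 = 5 — valid.
  x = -7: sqrt(9) = 3, while 2x + 11 = -3 — extraneous.

x = -3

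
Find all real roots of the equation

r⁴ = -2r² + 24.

r = -2 or r = 2

Let u = r². The equation becomes u² + 2u - 24 = 0.
Factor: (u + 6)(u - 4) = 0, so u = -6 or u = 4.
r² = -6 < 0 has no real solution.
r² = 4 gives r = ±2.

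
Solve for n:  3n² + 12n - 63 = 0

n = -7 or n = 3

Factor: 3(n + 7)(n - 3) = 0.
So n = -7 or n = 3.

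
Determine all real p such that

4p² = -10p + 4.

Rearrange to standard form: 4p² + 10p - 4 = 0.
Discriminant: (10)² − 4·4·(-4) = 164.
Quadratic formula: p = (-10 ± √164) / 8.
So p = -5/4 + √(41)/4 ≈ 0.3508 or p = -√(41)/4 - 5/4 ≈ -2.8508.

p = -2.8508 or p = 0.3508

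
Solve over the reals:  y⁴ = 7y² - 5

y = -2.4885 or y = -0.8986 or y = 0.8986 or y = 2.4885

Let u = y². The equation becomes u² - 7u + 5 = 0.
By the quadratic formula, u = √(29)/2 + 7/2 or u = 7/2 - √(29)/2.
y² = √(29)/2 + 7/2 gives y = ±√(√(29)/2 + 7/2) ≈ ±2.4885.
y² = 7/2 - √(29)/2 gives y = ±√(7/2 - √(29)/2) ≈ ±0.8986.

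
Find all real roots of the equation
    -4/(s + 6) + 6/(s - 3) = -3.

s = -4.1487 or s = 0.4821

Multiply both sides by (s + 6)(s - 3):
-4(s - 3) + 6(s + 6) = -3(s + 6)(s - 3).
Expand and collect terms: -3s^2 - 11s + 6 = 0.
By the quadratic formula, s = (11 +/- sqrt(193)) / -6, so s ~= -4.1487 or s ~= 0.4821.
Neither value makes a denominator zero (s != -6, s != 3), so both are valid.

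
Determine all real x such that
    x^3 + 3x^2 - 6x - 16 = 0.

Possible rational roots are divisors of -16. Testing x = -2 gives 0, so (x + 2) is a factor.
Divide: x^3 + 3x^2 - 6x - 16 = (x + 2)(x^2 + x - 8).
Apply the quadratic formula to x^2 + x - 8 = 0: x = (-1 +/- sqrt(33))/2, i.e. x ~= 2.3723 or x ~= -3.3723.

x = -3.3723 or x = -2 or x = 2.3723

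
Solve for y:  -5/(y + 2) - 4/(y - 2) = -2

Multiply both sides by (y + 2)(y - 2):
-5(y - 2) - 4(y + 2) = -2(y + 2)(y - 2).
Expand and collect terms: -2y² + 9y + 6 = 0.
By the quadratic formula, y = (-9 ± √129) / -4, so y ≈ -0.5895 or y ≈ 5.0895.
Neither value makes a denominator zero (y ≠ -2, y ≠ 2), so both are valid.

y = -0.5895 or y = 5.0895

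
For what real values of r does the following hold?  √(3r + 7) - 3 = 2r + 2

Isolate the radical: √(3r + 7) = 2r + 5.
Square both sides: 3r + 7 = (2r + 5)².
Expand and rearrange: 4r² + 17r + 18 = 0.
Solving gives r = -2 or r = -2.25.
Check each candidate in the original equation:
  r = -2: √(1) = 1, while 2r + 5 = 1 — valid.
  r = -2.25: √(0.25) = 0.5, while 2r + 5 = 0.5 — valid.

r = -2.25 or r = -2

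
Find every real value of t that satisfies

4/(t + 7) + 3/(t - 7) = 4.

t = -6.0543 or t = 7.8043

Multiply both sides by (t + 7)(t - 7):
4(t - 7) + 3(t + 7) = 4(t + 7)(t - 7).
Expand and collect terms: 4t^2 - 7t - 189 = 0.
By the quadratic formula, t = (7 +/- sqrt(3073)) / 8, so t ~= 7.8043 or t ~= -6.0543.
Neither value makes a denominator zero (t != -7, t != 7), so both are valid.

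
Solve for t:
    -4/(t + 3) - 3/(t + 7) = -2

Multiply both sides by (t + 3)(t + 7):
-4(t + 7) - 3(t + 3) = -2(t + 3)(t + 7).
Expand and collect terms: -2t² - 13t - 5 = 0.
By the quadratic formula, t = (13 ± √129) / -4, so t ≈ -6.0895 or t ≈ -0.4105.
Neither value makes a denominator zero (t ≠ -3, t ≠ -7), so both are valid.

t = -6.0895 or t = -0.4105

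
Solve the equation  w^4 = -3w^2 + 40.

Let u = w^2. The equation becomes u^2 + 3u - 40 = 0.
Factor: (u - 5)(u + 8) = 0, so u = 5 or u = -8.
w^2 = 5 gives w = +/-sqrt(5) ~= +/-2.2361.
w^2 = -8 < 0 has no real solution.

w = -2.2361 or w = 2.2361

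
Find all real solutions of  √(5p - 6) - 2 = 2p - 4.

p = 1.25 or p = 2

Isolate the radical: √(5p - 6) = 2p - 2.
Square both sides: 5p - 6 = (2p - 2)².
Expand and rearrange: 4p² - 13p + 10 = 0.
Solving gives p = 2 or p = 1.25.
Check each candidate in the original equation:
  p = 2: √(4) = 2, while 2p - 2 = 2 — valid.
  p = 1.25: √(0.25) = 0.5, while 2p - 2 = 0.5 — valid.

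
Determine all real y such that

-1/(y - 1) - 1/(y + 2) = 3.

Multiply both sides by (y - 1)(y + 2):
-(y + 2) - (y - 1) = 3(y - 1)(y + 2).
Expand and collect terms: 3y² + 5y - 5 = 0.
By the quadratic formula, y = (-5 ± √85) / 6, so y ≈ 0.7033 or y ≈ -2.3699.
Neither value makes a denominator zero (y ≠ 1, y ≠ -2), so both are valid.

y = -2.3699 or y = 0.7033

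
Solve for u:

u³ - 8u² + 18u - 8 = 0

Possible rational roots are divisors of -8. Testing u = 4 gives 0, so (u - 4) is a factor.
Divide: u³ - 8u² + 18u - 8 = (u - 4)(u² - 4u + 2).
Apply the quadratic formula to u² - 4u + 2 = 0: u = (4 ± √8)/2, i.e. u ≈ 3.4142 or u ≈ 0.5858.

u = 0.5858 or u = 3.4142 or u = 4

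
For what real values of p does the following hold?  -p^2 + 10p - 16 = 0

Factor: -1(p - 8)(p - 2) = 0.
So p = 8 or p = 2.

p = 2 or p = 8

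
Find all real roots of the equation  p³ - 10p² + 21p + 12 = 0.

Possible rational roots are divisors of 12. Testing p = 4 gives 0, so (p - 4) is a factor.
Divide: p³ - 10p² + 21p + 12 = (p - 4)(p² - 6p - 3).
Apply the quadratic formula to p² - 6p - 3 = 0: p = (6 ± √48)/2, i.e. p ≈ 6.4641 or p ≈ -0.4641.

p = -0.4641 or p = 4 or p = 6.4641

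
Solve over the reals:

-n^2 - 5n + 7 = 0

Discriminant: (-5)^2 - 4*(-1)*7 = 53.
Quadratic formula: n = (5 +/- sqrt(53)) / (-2).
So n = -sqrt(53)/2 - 5/2 ~= -6.1401 or n = -5/2 + sqrt(53)/2 ~= 1.1401.

n = -6.1401 or n = 1.1401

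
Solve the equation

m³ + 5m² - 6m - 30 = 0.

m = -5 or m = -2.4495 or m = 2.4495

Possible rational roots are divisors of -30. Testing m = -5 gives 0, so (m + 5) is a factor.
Divide: m³ + 5m² - 6m - 30 = (m + 5)(m² - 6).
Apply the quadratic formula to m² - 6 = 0: m = (0 ± √24)/2, i.e. m ≈ 2.4495 or m ≈ -2.4495.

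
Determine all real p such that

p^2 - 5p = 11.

Rearrange to standard form: p^2 - 5p - 11 = 0.
Discriminant: (-5)^2 - 4*1*(-11) = 69.
Quadratic formula: p = (5 +/- sqrt(69)) / 2.
So p = 5/2 + sqrt(69)/2 ~= 6.6533 or p = 5/2 - sqrt(69)/2 ~= -1.6533.

p = -1.6533 or p = 6.6533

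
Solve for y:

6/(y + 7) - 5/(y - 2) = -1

Multiply both sides by (y + 7)(y - 2):
6(y - 2) - 5(y + 7) = -(y + 7)(y - 2).
Expand and collect terms: -y² - 6y + 61 = 0.
By the quadratic formula, y = (6 ± √280) / -2, so y ≈ -11.3666 or y ≈ 5.3666.
Neither value makes a denominator zero (y ≠ -7, y ≠ 2), so both are valid.

y = -11.3666 or y = 5.3666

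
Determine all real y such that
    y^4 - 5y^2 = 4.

y = -2.3878 or y = 2.3878

Let u = y^2. The equation becomes u^2 - 5u - 4 = 0.
By the quadratic formula, u = 5/2 + sqrt(41)/2 or u = 5/2 - sqrt(41)/2.
y^2 = 5/2 + sqrt(41)/2 gives y = +/-sqrt(5/2 + sqrt(41)/2) ~= +/-2.3878.
y^2 = 5/2 - sqrt(41)/2 < 0 has no real solution.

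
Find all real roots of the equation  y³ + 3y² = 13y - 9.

Rearrange: y³ + 3y² - 13y + 9 = 0.
Possible rational roots are divisors of 9. Testing y = 1 gives 0, so (y - 1) is a factor.
Divide: y³ + 3y² - 13y + 9 = (y - 1)(y² + 4y - 9).
Apply the quadratic formula to y² + 4y - 9 = 0: y = (-4 ± √52)/2, i.e. y ≈ 1.6056 or y ≈ -5.6056.

y = -5.6056 or y = 1 or y = 1.6056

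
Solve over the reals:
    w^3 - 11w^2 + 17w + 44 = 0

Possible rational roots are divisors of 44. Testing w = 4 gives 0, so (w - 4) is a factor.
Divide: w^3 - 11w^2 + 17w + 44 = (w - 4)(w^2 - 7w - 11).
Apply the quadratic formula to w^2 - 7w - 11 = 0: w = (7 +/- sqrt(93))/2, i.e. w ~= 8.3218 or w ~= -1.3218.

w = -1.3218 or w = 4 or w = 8.3218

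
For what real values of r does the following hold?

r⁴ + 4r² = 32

Let u = r². The equation becomes u² + 4u - 32 = 0.
Factor: (u - 4)(u + 8) = 0, so u = 4 or u = -8.
r² = 4 gives r = ±2.
r² = -8 < 0 has no real solution.

r = -2 or r = 2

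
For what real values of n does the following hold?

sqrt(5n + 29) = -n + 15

Square both sides: 5n + 29 = (-n + 15)^2.
Expand and rearrange: n^2 - 35n + 196 = 0.
Solving gives n = 28 or n = 7.
Check each candidate in the original equation:
  n = 28: sqrt(169) = 13, while -n + 15 = -13 — extraneous.
  n = 7: sqrt(64) = 8, while -n + 15 = 8 — valid.

n = 7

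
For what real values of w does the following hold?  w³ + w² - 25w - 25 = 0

w = -5 or w = -1 or w = 5

Possible rational roots are divisors of -25. Testing w = 5 gives 0, so (w - 5) is a factor.
Divide: w³ + w² - 25w - 25 = (w - 5)(w² + 6w + 5).
Factor the quadratic: w = -1 or w = -5.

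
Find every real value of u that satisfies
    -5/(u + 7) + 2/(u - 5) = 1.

Multiply both sides by (u + 7)(u - 5):
-5(u - 5) + 2(u + 7) = (u + 7)(u - 5).
Expand and collect terms: u² + 5u - 74 = 0.
By the quadratic formula, u = (-5 ± √321) / 2, so u ≈ 6.4582 or u ≈ -11.4582.
Neither value makes a denominator zero (u ≠ -7, u ≠ 5), so both are valid.

u = -11.4582 or u = 6.4582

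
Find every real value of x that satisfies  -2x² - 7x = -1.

Rearrange to standard form: -2x² - 7x + 1 = 0.
Discriminant: (-7)² − 4·(-2)·1 = 57.
Quadratic formula: x = (7 ± √57) / (-4).
So x = -√(57)/4 - 7/4 ≈ -3.6375 or x = -7/4 + √(57)/4 ≈ 0.1375.

x = -3.6375 or x = 0.1375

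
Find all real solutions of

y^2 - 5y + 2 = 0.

y = 0.4384 or y = 4.5616

Discriminant: (-5)^2 - 4*1*2 = 17.
Quadratic formula: y = (5 +/- sqrt(17)) / 2.
So y = sqrt(17)/2 + 5/2 ~= 4.5616 or y = 5/2 - sqrt(17)/2 ~= 0.4384.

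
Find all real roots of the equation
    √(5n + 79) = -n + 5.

Square both sides: 5n + 79 = (-n + 5)².
Expand and rearrange: n² - 15n - 54 = 0.
Solving gives n = 18 or n = -3.
Check each candidate in the original equation:
  n = 18: √(169) = 13, while -n + 5 = -13 — extraneous.
  n = -3: √(64) = 8, while -n + 5 = 8 — valid.

n = -3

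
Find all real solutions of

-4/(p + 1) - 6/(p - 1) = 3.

Multiply both sides by (p + 1)(p - 1):
-4(p - 1) - 6(p + 1) = 3(p + 1)(p - 1).
Expand and collect terms: 3p² + 10p - 1 = 0.
By the quadratic formula, p = (-10 ± √112) / 6, so p ≈ 0.0972 or p ≈ -3.4305.
Neither value makes a denominator zero (p ≠ -1, p ≠ 1), so both are valid.

p = -3.4305 or p = 0.0972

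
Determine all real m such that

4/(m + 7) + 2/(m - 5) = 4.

Multiply both sides by (m + 7)(m - 5):
4(m - 5) + 2(m + 7) = 4(m + 7)(m - 5).
Expand and collect terms: 4m^2 + 2m - 134 = 0.
By the quadratic formula, m = (-2 +/- sqrt(2148)) / 8, so m ~= 5.5433 or m ~= -6.0433.
Neither value makes a denominator zero (m != -7, m != 5), so both are valid.

m = -6.0433 or m = 5.5433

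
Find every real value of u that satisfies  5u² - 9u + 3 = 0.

u = 0.4417 or u = 1.3583

Discriminant: (-9)² − 4·5·3 = 21.
Quadratic formula: u = (9 ± √21) / 10.
So u = √(21)/10 + 9/10 ≈ 1.3583 or u = 9/10 - √(21)/10 ≈ 0.4417.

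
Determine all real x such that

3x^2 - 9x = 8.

x = -0.7174 or x = 3.7174

Rearrange to standard form: 3x^2 - 9x - 8 = 0.
Discriminant: (-9)^2 - 4*3*(-8) = 177.
Quadratic formula: x = (9 +/- sqrt(177)) / 6.
So x = 3/2 + sqrt(177)/6 ~= 3.7174 or x = 3/2 - sqrt(177)/6 ~= -0.7174.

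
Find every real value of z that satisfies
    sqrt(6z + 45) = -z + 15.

z = 6

Square both sides: 6z + 45 = (-z + 15)^2.
Expand and rearrange: z^2 - 36z + 180 = 0.
Solving gives z = 30 or z = 6.
Check each candidate in the original equation:
  z = 30: sqrt(225) = 15, while -z + 15 = -15 — extraneous.
  z = 6: sqrt(81) = 9, while -z + 15 = 9 — valid.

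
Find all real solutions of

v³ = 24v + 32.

Rearrange: v³ - 24v - 32 = 0.
Possible rational roots are divisors of -32. Testing v = -4 gives 0, so (v + 4) is a factor.
Divide: v³ - 24v - 32 = (v + 4)(v² - 4v - 8).
Apply the quadratic formula to v² - 4v - 8 = 0: v = (4 ± √48)/2, i.e. v ≈ 5.4641 or v ≈ -1.4641.

v = -4 or v = -1.4641 or v = 5.4641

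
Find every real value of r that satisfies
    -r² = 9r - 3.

Rearrange to standard form: -r² - 9r + 3 = 0.
Discriminant: (-9)² − 4·(-1)·3 = 93.
Quadratic formula: r = (9 ± √93) / (-2).
So r = -√(93)/2 - 9/2 ≈ -9.3218 or r = -9/2 + √(93)/2 ≈ 0.3218.

r = -9.3218 or r = 0.3218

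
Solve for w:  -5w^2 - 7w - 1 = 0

Discriminant: (-7)^2 - 4*(-5)*(-1) = 29.
Quadratic formula: w = (7 +/- sqrt(29)) / (-10).
So w = -7/10 - sqrt(29)/10 ~= -1.2385 or w = -7/10 + sqrt(29)/10 ~= -0.1615.

w = -1.2385 or w = -0.1615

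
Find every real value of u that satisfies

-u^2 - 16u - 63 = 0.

u = -9 or u = -7

Factor: -1(u + 9)(u + 7) = 0.
So u = -9 or u = -7.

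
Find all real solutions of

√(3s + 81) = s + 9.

s = 0

Square both sides: 3s + 81 = (s + 9)².
Expand and rearrange: s² + 15s = 0.
Solving gives s = 0 or s = -15.
Check each candidate in the original equation:
  s = 0: √(81) = 9, while s + 9 = 9 — valid.
  s = -15: √(36) = 6, while s + 9 = -6 — extraneous.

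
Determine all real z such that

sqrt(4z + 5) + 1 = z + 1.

Isolate the radical: sqrt(4z + 5) = z.
Square both sides: 4z + 5 = (z)^2.
Expand and rearrange: z^2 - 4z - 5 = 0.
Solving gives z = 5 or z = -1.
Check each candidate in the original equation:
  z = 5: sqrt(25) = 5, while z = 5 — valid.
  z = -1: sqrt(1) = 1, while z = -1 — extraneous.

z = 5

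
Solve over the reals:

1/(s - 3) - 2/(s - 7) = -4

Multiply both sides by (s - 3)(s - 7):
(s - 7) - 2(s - 3) = -4(s - 3)(s - 7).
Expand and collect terms: -4s² + 41s - 83 = 0.
By the quadratic formula, s = (-41 ± √353) / -8, so s ≈ 2.7765 or s ≈ 7.4735.
Neither value makes a denominator zero (s ≠ 3, s ≠ 7), so both are valid.

s = 2.7765 or s = 7.4735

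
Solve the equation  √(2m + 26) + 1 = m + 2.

Isolate the radical: √(2m + 26) = m + 1.
Square both sides: 2m + 26 = (m + 1)².
Expand and rearrange: m² - 25 = 0.
Solving gives m = 5 or m = -5.
Check each candidate in the original equation:
  m = 5: √(36) = 6, while m + 1 = 6 — valid.
  m = -5: √(16) = 4, while m + 1 = -4 — extraneous.

m = 5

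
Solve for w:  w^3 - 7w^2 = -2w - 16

Rearrange: w^3 - 7w^2 + 2w + 16 = 0.
Possible rational roots are divisors of 16. Testing w = 2 gives 0, so (w - 2) is a factor.
Divide: w^3 - 7w^2 + 2w + 16 = (w - 2)(w^2 - 5w - 8).
Apply the quadratic formula to w^2 - 5w - 8 = 0: w = (5 +/- sqrt(57))/2, i.e. w ~= 6.2749 or w ~= -1.2749.

w = -1.2749 or w = 2 or w = 6.2749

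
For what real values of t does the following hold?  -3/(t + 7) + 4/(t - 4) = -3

Multiply both sides by (t + 7)(t - 4):
-3(t - 4) + 4(t + 7) = -3(t + 7)(t - 4).
Expand and collect terms: -3t² - 10t + 44 = 0.
By the quadratic formula, t = (10 ± √628) / -6, so t ≈ -5.8433 or t ≈ 2.51.
Neither value makes a denominator zero (t ≠ -7, t ≠ 4), so both are valid.

t = -5.8433 or t = 2.51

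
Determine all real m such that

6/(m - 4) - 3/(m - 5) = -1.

m = 0.3542 or m = 5.6458

Multiply both sides by (m - 4)(m - 5):
6(m - 5) - 3(m - 4) = -(m - 4)(m - 5).
Expand and collect terms: -m² + 6m - 2 = 0.
By the quadratic formula, m = (-6 ± √28) / -2, so m ≈ 0.3542 or m ≈ 5.6458.
Neither value makes a denominator zero (m ≠ 4, m ≠ 5), so both are valid.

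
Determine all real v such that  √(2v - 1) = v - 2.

v = 5

Square both sides: 2v - 1 = (v - 2)².
Expand and rearrange: v² - 6v + 5 = 0.
Solving gives v = 5 or v = 1.
Check each candidate in the original equation:
  v = 5: √(9) = 3, while v - 2 = 3 — valid.
  v = 1: √(1) = 1, while v - 2 = -1 — extraneous.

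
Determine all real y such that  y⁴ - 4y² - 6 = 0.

Let u = y². The equation becomes u² - 4u - 6 = 0.
By the quadratic formula, u = 2 + √(10) or u = 2 - √(10).
y² = 2 + √(10) gives y = ±√(2 + √(10)) ≈ ±2.2721.
y² = 2 - √(10) < 0 has no real solution.

y = -2.2721 or y = 2.2721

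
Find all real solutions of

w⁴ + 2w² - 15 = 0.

w = -1.7321 or w = 1.7321

Let u = w². The equation becomes u² + 2u - 15 = 0.
Factor: (u - 3)(u + 5) = 0, so u = 3 or u = -5.
w² = 3 gives w = ±√(3) ≈ ±1.7321.
w² = -5 < 0 has no real solution.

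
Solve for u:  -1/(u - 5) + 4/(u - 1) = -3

Multiply both sides by (u - 5)(u - 1):
-(u - 1) + 4(u - 5) = -3(u - 5)(u - 1).
Expand and collect terms: -3u² + 15u + 4 = 0.
By the quadratic formula, u = (-15 ± √273) / -6, so u ≈ -0.2538 or u ≈ 5.2538.
Neither value makes a denominator zero (u ≠ 5, u ≠ 1), so both are valid.

u = -0.2538 or u = 5.2538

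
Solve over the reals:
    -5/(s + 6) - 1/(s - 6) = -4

s = -4.7783 or s = 6.2783

Multiply both sides by (s + 6)(s - 6):
-5(s - 6) - (s + 6) = -4(s + 6)(s - 6).
Expand and collect terms: -4s² + 6s + 120 = 0.
By the quadratic formula, s = (-6 ± √1956) / -8, so s ≈ -4.7783 or s ≈ 6.2783.
Neither value makes a denominator zero (s ≠ -6, s ≠ 6), so both are valid.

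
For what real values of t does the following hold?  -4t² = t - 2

Rearrange to standard form: -4t² - t + 2 = 0.
Discriminant: (-1)² − 4·(-4)·2 = 33.
Quadratic formula: t = (1 ± √33) / (-8).
So t = -√(33)/8 - 1/8 ≈ -0.8431 or t = -1/8 + √(33)/8 ≈ 0.5931.

t = -0.8431 or t = 0.5931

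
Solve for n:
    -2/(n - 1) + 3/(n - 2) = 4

Multiply both sides by (n - 1)(n - 2):
-2(n - 2) + 3(n - 1) = 4(n - 1)(n - 2).
Expand and collect terms: 4n² - 13n + 7 = 0.
By the quadratic formula, n = (13 ± √57) / 8, so n ≈ 2.5687 or n ≈ 0.6813.
Neither value makes a denominator zero (n ≠ 1, n ≠ 2), so both are valid.

n = 0.6813 or n = 2.5687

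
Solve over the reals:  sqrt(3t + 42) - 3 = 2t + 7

t = -2

Isolate the radical: sqrt(3t + 42) = 2t + 10.
Square both sides: 3t + 42 = (2t + 10)^2.
Expand and rearrange: 4t^2 + 37t + 58 = 0.
Solving gives t = -2 or t = -7.25.
Check each candidate in the original equation:
  t = -2: sqrt(36) = 6, while 2t + 10 = 6 — valid.
  t = -7.25: sqrt(20.25) = 4.5, while 2t + 10 = -4.5 — extraneous.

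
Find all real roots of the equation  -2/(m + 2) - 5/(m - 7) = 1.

m = -5.3589 or m = 3.3589

Multiply both sides by (m + 2)(m - 7):
-2(m - 7) - 5(m + 2) = (m + 2)(m - 7).
Expand and collect terms: m² + 2m - 18 = 0.
By the quadratic formula, m = (-2 ± √76) / 2, so m ≈ 3.3589 or m ≈ -5.3589.
Neither value makes a denominator zero (m ≠ -2, m ≠ 7), so both are valid.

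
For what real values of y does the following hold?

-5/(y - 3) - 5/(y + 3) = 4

y = -4.5 or y = 2

Multiply both sides by (y - 3)(y + 3):
-5(y + 3) - 5(y - 3) = 4(y - 3)(y + 3).
Expand and collect terms: 4y^2 + 10y - 36 = 0.
Factor or apply the quadratic formula: y = 2 or y = -4.5.
Neither value makes a denominator zero (y != 3, y != -3), so both are valid.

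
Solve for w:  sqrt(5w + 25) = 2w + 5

w = 0

Square both sides: 5w + 25 = (2w + 5)^2.
Expand and rearrange: 4w^2 + 15w = 0.
Solving gives w = 0 or w = -3.75.
Check each candidate in the original equation:
  w = 0: sqrt(25) = 5, while 2w + 5 = 5 — valid.
  w = -3.75: sqrt(6.25) = 2.5, while 2w + 5 = -2.5 — extraneous.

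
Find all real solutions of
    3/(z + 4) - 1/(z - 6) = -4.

Multiply both sides by (z + 4)(z - 6):
3(z - 6) - (z + 4) = -4(z + 4)(z - 6).
Expand and collect terms: -4z² + 6z + 118 = 0.
By the quadratic formula, z = (-6 ± √1924) / -8, so z ≈ -4.7329 or z ≈ 6.2329.
Neither value makes a denominator zero (z ≠ -4, z ≠ 6), so both are valid.

z = -4.7329 or z = 6.2329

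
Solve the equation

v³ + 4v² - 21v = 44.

Rearrange: v³ + 4v² - 21v - 44 = 0.
Possible rational roots are divisors of -44. Testing v = 4 gives 0, so (v - 4) is a factor.
Divide: v³ + 4v² - 21v - 44 = (v - 4)(v² + 8v + 11).
Apply the quadratic formula to v² + 8v + 11 = 0: v = (-8 ± √20)/2, i.e. v ≈ -1.7639 or v ≈ -6.2361.

v = -6.2361 or v = -1.7639 or v = 4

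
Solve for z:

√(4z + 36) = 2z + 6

z = 0

Square both sides: 4z + 36 = (2z + 6)².
Expand and rearrange: 4z² + 20z = 0.
Solving gives z = 0 or z = -5.
Check each candidate in the original equation:
  z = 0: √(36) = 6, while 2z + 6 = 6 — valid.
  z = -5: √(16) = 4, while 2z + 6 = -4 — extraneous.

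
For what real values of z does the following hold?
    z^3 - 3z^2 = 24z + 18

z = -3 or z = -0.873 or z = 6.873

Rearrange: z^3 - 3z^2 - 24z - 18 = 0.
Possible rational roots are divisors of -18. Testing z = -3 gives 0, so (z + 3) is a factor.
Divide: z^3 - 3z^2 - 24z - 18 = (z + 3)(z^2 - 6z - 6).
Apply the quadratic formula to z^2 - 6z - 6 = 0: z = (6 +/- sqrt(60))/2, i.e. z ~= 6.873 or z ~= -0.873.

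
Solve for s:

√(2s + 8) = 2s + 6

s = -2

Square both sides: 2s + 8 = (2s + 6)².
Expand and rearrange: 4s² + 22s + 28 = 0.
Solving gives s = -2 or s = -3.5.
Check each candidate in the original equation:
  s = -2: √(4) = 2, while 2s + 6 = 2 — valid.
  s = -3.5: √(1) = 1, while 2s + 6 = -1 — extraneous.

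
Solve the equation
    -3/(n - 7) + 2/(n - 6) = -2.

n = 5.5 or n = 8

Multiply both sides by (n - 7)(n - 6):
-3(n - 6) + 2(n - 7) = -2(n - 7)(n - 6).
Expand and collect terms: -2n^2 + 27n - 88 = 0.
Factor or apply the quadratic formula: n = 5.5 or n = 8.
Neither value makes a denominator zero (n != 7, n != 6), so both are valid.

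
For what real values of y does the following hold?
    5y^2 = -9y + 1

Rearrange to standard form: 5y^2 + 9y - 1 = 0.
Discriminant: (9)^2 - 4*5*(-1) = 101.
Quadratic formula: y = (-9 +/- sqrt(101)) / 10.
So y = -9/10 + sqrt(101)/10 ~= 0.105 or y = -sqrt(101)/10 - 9/10 ~= -1.905.

y = -1.905 or y = 0.105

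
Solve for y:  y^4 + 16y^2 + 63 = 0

No real solutions.

Let u = y^2. The equation becomes u^2 + 16u + 63 = 0.
Factor: (u + 7)(u + 9) = 0, so u = -7 or u = -9.
y^2 = -7 < 0 has no real solution.
y^2 = -9 < 0 has no real solution.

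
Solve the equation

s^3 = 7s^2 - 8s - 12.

Rearrange: s^3 - 7s^2 + 8s + 12 = 0.
Possible rational roots are divisors of 12. Testing s = 3 gives 0, so (s - 3) is a factor.
Divide: s^3 - 7s^2 + 8s + 12 = (s - 3)(s^2 - 4s - 4).
Apply the quadratic formula to s^2 - 4s - 4 = 0: s = (4 +/- sqrt(32))/2, i.e. s ~= 4.8284 or s ~= -0.8284.

s = -0.8284 or s = 3 or s = 4.8284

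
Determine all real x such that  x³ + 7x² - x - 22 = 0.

x = -6.6533 or x = -2 or x = 1.6533

Possible rational roots are divisors of -22. Testing x = -2 gives 0, so (x + 2) is a factor.
Divide: x³ + 7x² - x - 22 = (x + 2)(x² + 5x - 11).
Apply the quadratic formula to x² + 5x - 11 = 0: x = (-5 ± √69)/2, i.e. x ≈ 1.6533 or x ≈ -6.6533.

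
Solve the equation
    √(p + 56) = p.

p = 8

Square both sides: p + 56 = (p)².
Expand and rearrange: p² - p - 56 = 0.
Solving gives p = 8 or p = -7.
Check each candidate in the original equation:
  p = 8: √(64) = 8, while p = 8 — valid.
  p = -7: √(49) = 7, while p = -7 — extraneous.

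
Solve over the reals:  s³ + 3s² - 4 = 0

Possible rational roots are divisors of -4. Testing s = 1 gives 0, so (s - 1) is a factor.
Divide: s³ + 3s² - 4 = (s - 1)(s² + 4s + 4).
The quadratic has the repeated root s = -2.

s = -2 or s = 1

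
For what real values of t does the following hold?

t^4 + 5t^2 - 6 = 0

t = -1 or t = 1

Let u = t^2. The equation becomes u^2 + 5u - 6 = 0.
Factor: (u - 1)(u + 6) = 0, so u = 1 or u = -6.
t^2 = 1 gives t = +/-1.
t^2 = -6 < 0 has no real solution.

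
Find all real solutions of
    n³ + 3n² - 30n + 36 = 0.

Possible rational roots are divisors of 36. Testing n = 3 gives 0, so (n - 3) is a factor.
Divide: n³ + 3n² - 30n + 36 = (n - 3)(n² + 6n - 12).
Apply the quadratic formula to n² + 6n - 12 = 0: n = (-6 ± √84)/2, i.e. n ≈ 1.5826 or n ≈ -7.5826.

n = -7.5826 or n = 1.5826 or n = 3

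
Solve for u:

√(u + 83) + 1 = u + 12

Isolate the radical: √(u + 83) = u + 11.
Square both sides: u + 83 = (u + 11)².
Expand and rearrange: u² + 21u + 38 = 0.
Solving gives u = -2 or u = -19.
Check each candidate in the original equation:
  u = -2: √(81) = 9, while u + 11 = 9 — valid.
  u = -19: √(64) = 8, while u + 11 = -8 — extraneous.

u = -2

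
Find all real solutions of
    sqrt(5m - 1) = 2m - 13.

m = 10

Square both sides: 5m - 1 = (2m - 13)^2.
Expand and rearrange: 4m^2 - 57m + 170 = 0.
Solving gives m = 10 or m = 4.25.
Check each candidate in the original equation:
  m = 10: sqrt(49) = 7, while 2m - 13 = 7 — valid.
  m = 4.25: sqrt(20.25) = 4.5, while 2m - 13 = -4.5 — extraneous.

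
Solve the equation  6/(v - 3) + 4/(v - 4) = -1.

Multiply both sides by (v - 3)(v - 4):
6(v - 4) + 4(v - 3) = -(v - 3)(v - 4).
Expand and collect terms: -v² - 3v + 24 = 0.
By the quadratic formula, v = (3 ± √105) / -2, so v ≈ -6.6235 or v ≈ 3.6235.
Neither value makes a denominator zero (v ≠ 3, v ≠ 4), so both are valid.

v = -6.6235 or v = 3.6235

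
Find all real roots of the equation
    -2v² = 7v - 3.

v = -3.886 or v = 0.386

Rearrange to standard form: -2v² - 7v + 3 = 0.
Discriminant: (-7)² − 4·(-2)·3 = 73.
Quadratic formula: v = (7 ± √73) / (-4).
So v = -√(73)/4 - 7/4 ≈ -3.886 or v = -7/4 + √(73)/4 ≈ 0.386.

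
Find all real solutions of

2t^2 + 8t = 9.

Rearrange to standard form: 2t^2 + 8t - 9 = 0.
Discriminant: (8)^2 - 4*2*(-9) = 136.
Quadratic formula: t = (-8 +/- sqrt(136)) / 4.
So t = -2 + sqrt(34)/2 ~= 0.9155 or t = -sqrt(34)/2 - 2 ~= -4.9155.

t = -4.9155 or t = 0.9155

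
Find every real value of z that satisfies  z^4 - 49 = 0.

Let u = z^2. The equation becomes u^2 - 49 = 0.
Factor: (u + 7)(u - 7) = 0, so u = -7 or u = 7.
z^2 = -7 < 0 has no real solution.
z^2 = 7 gives z = +/-sqrt(7) ~= +/-2.6458.

z = -2.6458 or z = 2.6458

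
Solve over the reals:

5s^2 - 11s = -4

Rearrange to standard form: 5s^2 - 11s + 4 = 0.
Discriminant: (-11)^2 - 4*5*4 = 41.
Quadratic formula: s = (11 +/- sqrt(41)) / 10.
So s = sqrt(41)/10 + 11/10 ~= 1.7403 or s = 11/10 - sqrt(41)/10 ~= 0.4597.

s = 0.4597 or s = 1.7403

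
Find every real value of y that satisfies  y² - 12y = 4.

y = -0.3246 or y = 12.3246

Rearrange to standard form: y² - 12y - 4 = 0.
Discriminant: (-12)² − 4·1·(-4) = 160.
Quadratic formula: y = (12 ± √160) / 2.
So y = 6 + 2·√(10) ≈ 12.3246 or y = 6 - 2·√(10) ≈ -0.3246.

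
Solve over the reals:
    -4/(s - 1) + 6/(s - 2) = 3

Multiply both sides by (s - 1)(s - 2):
-4(s - 2) + 6(s - 1) = 3(s - 1)(s - 2).
Expand and collect terms: 3s² - 11s + 4 = 0.
By the quadratic formula, s = (11 ± √73) / 6, so s ≈ 3.2573 or s ≈ 0.4093.
Neither value makes a denominator zero (s ≠ 1, s ≠ 2), so both are valid.

s = 0.4093 or s = 3.2573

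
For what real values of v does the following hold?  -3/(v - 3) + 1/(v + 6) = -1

Multiply both sides by (v - 3)(v + 6):
-3(v + 6) + (v - 3) = -(v - 3)(v + 6).
Expand and collect terms: -v^2 - v + 39 = 0.
By the quadratic formula, v = (1 +/- sqrt(157)) / -2, so v ~= -6.765 or v ~= 5.765.
Neither value makes a denominator zero (v != 3, v != -6), so both are valid.

v = -6.765 or v = 5.765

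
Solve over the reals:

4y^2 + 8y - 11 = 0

Discriminant: (8)^2 - 4*4*(-11) = 240.
Quadratic formula: y = (-8 +/- sqrt(240)) / 8.
So y = -1 + sqrt(15)/2 ~= 0.9365 or y = -sqrt(15)/2 - 1 ~= -2.9365.

y = -2.9365 or y = 0.9365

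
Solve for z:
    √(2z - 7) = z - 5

Square both sides: 2z - 7 = (z - 5)².
Expand and rearrange: z² - 12z + 32 = 0.
Solving gives z = 8 or z = 4.
Check each candidate in the original equation:
  z = 8: √(9) = 3, while z - 5 = 3 — valid.
  z = 4: √(1) = 1, while z - 5 = -1 — extraneous.

z = 8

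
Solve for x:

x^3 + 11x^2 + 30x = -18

x = -7.1623 or x = -3 or x = -0.8377

Rearrange: x^3 + 11x^2 + 30x + 18 = 0.
Possible rational roots are divisors of 18. Testing x = -3 gives 0, so (x + 3) is a factor.
Divide: x^3 + 11x^2 + 30x + 18 = (x + 3)(x^2 + 8x + 6).
Apply the quadratic formula to x^2 + 8x + 6 = 0: x = (-8 +/- sqrt(40))/2, i.e. x ~= -0.8377 or x ~= -7.1623.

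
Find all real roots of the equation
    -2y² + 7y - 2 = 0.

y = 0.3139 or y = 3.1861

Discriminant: (7)² − 4·(-2)·(-2) = 33.
Quadratic formula: y = (-7 ± √33) / (-4).
So y = 7/4 - √(33)/4 ≈ 0.3139 or y = √(33)/4 + 7/4 ≈ 3.1861.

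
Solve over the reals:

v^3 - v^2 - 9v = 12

v = 4

Rearrange: v^3 - v^2 - 9v - 12 = 0.
Possible rational roots are divisors of -12. Testing v = 4 gives 0, so (v - 4) is a factor.
Divide: v^3 - v^2 - 9v - 12 = (v - 4)(v^2 + 3v + 3).
The quadratic v^2 + 3v + 3 has discriminant -3 < 0, so no further real roots.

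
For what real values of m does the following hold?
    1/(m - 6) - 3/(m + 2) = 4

m = -2.7291 or m = 6.2291

Multiply both sides by (m - 6)(m + 2):
(m + 2) - 3(m - 6) = 4(m - 6)(m + 2).
Expand and collect terms: 4m^2 - 14m - 68 = 0.
By the quadratic formula, m = (14 +/- sqrt(1284)) / 8, so m ~= 6.2291 or m ~= -2.7291.
Neither value makes a denominator zero (m != 6, m != -2), so both are valid.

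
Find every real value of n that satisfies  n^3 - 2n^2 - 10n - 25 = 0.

Possible rational roots are divisors of -25. Testing n = 5 gives 0, so (n - 5) is a factor.
Divide: n^3 - 2n^2 - 10n - 25 = (n - 5)(n^2 + 3n + 5).
The quadratic n^2 + 3n + 5 has discriminant -11 < 0, so no further real roots.

n = 5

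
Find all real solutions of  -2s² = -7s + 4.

Rearrange to standard form: -2s² + 7s - 4 = 0.
Discriminant: (7)² − 4·(-2)·(-4) = 17.
Quadratic formula: s = (-7 ± √17) / (-4).
So s = 7/4 - √(17)/4 ≈ 0.7192 or s = √(17)/4 + 7/4 ≈ 2.7808.

s = 0.7192 or s = 2.7808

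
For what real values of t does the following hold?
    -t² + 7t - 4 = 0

Discriminant: (7)² − 4·(-1)·(-4) = 33.
Quadratic formula: t = (-7 ± √33) / (-2).
So t = 7/2 - √(33)/2 ≈ 0.6277 or t = √(33)/2 + 7/2 ≈ 6.3723.

t = 0.6277 or t = 6.3723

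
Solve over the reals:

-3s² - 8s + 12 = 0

s = -3.737 or s = 1.0704

Discriminant: (-8)² − 4·(-3)·12 = 208.
Quadratic formula: s = (8 ± √208) / (-6).
So s = -2·√(13)/3 - 4/3 ≈ -3.737 or s = -4/3 + 2·√(13)/3 ≈ 1.0704.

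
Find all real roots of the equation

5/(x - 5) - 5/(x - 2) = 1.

Multiply both sides by (x - 5)(x - 2):
5(x - 2) - 5(x - 5) = (x - 5)(x - 2).
Expand and collect terms: x² - 7x - 5 = 0.
By the quadratic formula, x = (7 ± √69) / 2, so x ≈ 7.6533 or x ≈ -0.6533.
Neither value makes a denominator zero (x ≠ 5, x ≠ 2), so both are valid.

x = -0.6533 or x = 7.6533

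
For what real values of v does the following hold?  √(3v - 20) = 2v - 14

v = 8

Square both sides: 3v - 20 = (2v - 14)².
Expand and rearrange: 4v² - 59v + 216 = 0.
Solving gives v = 8 or v = 6.75.
Check each candidate in the original equation:
  v = 8: √(4) = 2, while 2v - 14 = 2 — valid.
  v = 6.75: √(0.25) = 0.5, while 2v - 14 = -0.5 — extraneous.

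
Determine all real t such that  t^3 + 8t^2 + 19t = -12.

Rearrange: t^3 + 8t^2 + 19t + 12 = 0.
Possible rational roots are divisors of 12. Testing t = -1 gives 0, so (t + 1) is a factor.
Divide: t^3 + 8t^2 + 19t + 12 = (t + 1)(t^2 + 7t + 12).
Factor the quadratic: t = -3 or t = -4.

t = -4 or t = -3 or t = -1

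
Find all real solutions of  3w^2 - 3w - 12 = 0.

Discriminant: (-3)^2 - 4*3*(-12) = 153.
Quadratic formula: w = (3 +/- sqrt(153)) / 6.
So w = 1/2 + sqrt(17)/2 ~= 2.5616 or w = 1/2 - sqrt(17)/2 ~= -1.5616.

w = -1.5616 or w = 2.5616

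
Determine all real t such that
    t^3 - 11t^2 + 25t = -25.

t = -0.7417 or t = 5 or t = 6.7417

Rearrange: t^3 - 11t^2 + 25t + 25 = 0.
Possible rational roots are divisors of 25. Testing t = 5 gives 0, so (t - 5) is a factor.
Divide: t^3 - 11t^2 + 25t + 25 = (t - 5)(t^2 - 6t - 5).
Apply the quadratic formula to t^2 - 6t - 5 = 0: t = (6 +/- sqrt(56))/2, i.e. t ~= 6.7417 or t ~= -0.7417.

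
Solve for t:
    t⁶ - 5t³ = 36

t = -1.5874 or t = 2.0801

Let u = t³. The equation becomes u² - 5u - 36 = 0.
Factor: (u - 9)(u + 4) = 0, so u = 9 or u = -4.
t³ = 9 gives t = ∛(9) ≈ 2.0801.
t³ = -4 gives t = -∛(4) ≈ -1.5874.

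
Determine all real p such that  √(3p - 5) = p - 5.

Square both sides: 3p - 5 = (p - 5)².
Expand and rearrange: p² - 13p + 30 = 0.
Solving gives p = 10 or p = 3.
Check each candidate in the original equation:
  p = 10: √(25) = 5, while p - 5 = 5 — valid.
  p = 3: √(4) = 2, while p - 5 = -2 — extraneous.

p = 10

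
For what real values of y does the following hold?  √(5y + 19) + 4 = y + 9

Isolate the radical: √(5y + 19) = y + 5.
Square both sides: 5y + 19 = (y + 5)².
Expand and rearrange: y² + 5y + 6 = 0.
Solving gives y = -2 or y = -3.
Check each candidate in the original equation:
  y = -2: √(9) = 3, while y + 5 = 3 — valid.
  y = -3: √(4) = 2, while y + 5 = 2 — valid.

y = -3 or y = -2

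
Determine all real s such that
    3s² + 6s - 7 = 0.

Discriminant: (6)² − 4·3·(-7) = 120.
Quadratic formula: s = (-6 ± √120) / 6.
So s = -1 + √(30)/3 ≈ 0.8257 or s = -√(30)/3 - 1 ≈ -2.8257.

s = -2.8257 or s = 0.8257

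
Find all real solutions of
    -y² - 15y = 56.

Bring every term to one side: -y² - 15y - 56 = 0.
Factor: -1(y + 7)(y + 8) = 0.
So y = -7 or y = -8.

y = -8 or y = -7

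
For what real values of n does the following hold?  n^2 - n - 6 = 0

Factor: (n + 2)(n - 3) = 0.
So n = -2 or n = 3.

n = -2 or n = 3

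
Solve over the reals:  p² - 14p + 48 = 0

p = 6 or p = 8

Factor: (p - 8)(p - 6) = 0.
So p = 8 or p = 6.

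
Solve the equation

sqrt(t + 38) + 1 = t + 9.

Isolate the radical: sqrt(t + 38) = t + 8.
Square both sides: t + 38 = (t + 8)^2.
Expand and rearrange: t^2 + 15t + 26 = 0.
Solving gives t = -2 or t = -13.
Check each candidate in the original equation:
  t = -2: sqrt(36) = 6, while t + 8 = 6 — valid.
  t = -13: sqrt(25) = 5, while t + 8 = -5 — extraneous.

t = -2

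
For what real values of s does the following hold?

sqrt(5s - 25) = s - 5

Square both sides: 5s - 25 = (s - 5)^2.
Expand and rearrange: s^2 - 15s + 50 = 0.
Solving gives s = 10 or s = 5.
Check each candidate in the original equation:
  s = 10: sqrt(25) = 5, while s - 5 = 5 — valid.
  s = 5: sqrt(0) = 0, while s - 5 = 0 — valid.

s = 5 or s = 10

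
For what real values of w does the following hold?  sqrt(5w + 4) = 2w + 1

Square both sides: 5w + 4 = (2w + 1)^2.
Expand and rearrange: 4w^2 - w - 3 = 0.
Solving gives w = 1 or w = -0.75.
Check each candidate in the original equation:
  w = 1: sqrt(9) = 3, while 2w + 1 = 3 — valid.
  w = -0.75: sqrt(0.25) = 0.5, while 2w + 1 = -0.5 — extraneous.

w = 1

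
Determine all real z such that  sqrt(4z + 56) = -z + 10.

z = 2

Square both sides: 4z + 56 = (-z + 10)^2.
Expand and rearrange: z^2 - 24z + 44 = 0.
Solving gives z = 22 or z = 2.
Check each candidate in the original equation:
  z = 22: sqrt(144) = 12, while -z + 10 = -12 — extraneous.
  z = 2: sqrt(64) = 8, while -z + 10 = 8 — valid.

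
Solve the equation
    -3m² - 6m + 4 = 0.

m = -2.5275 or m = 0.5275

Discriminant: (-6)² − 4·(-3)·4 = 84.
Quadratic formula: m = (6 ± √84) / (-6).
So m = -√(21)/3 - 1 ≈ -2.5275 or m = -1 + √(21)/3 ≈ 0.5275.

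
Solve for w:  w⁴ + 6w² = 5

Let u = w². The equation becomes u² + 6u - 5 = 0.
By the quadratic formula, u = -3 + √(14) or u = -√(14) - 3.
w² = -3 + √(14) gives w = ±√(-3 + √(14)) ≈ ±0.8612.
w² = -√(14) - 3 < 0 has no real solution.

w = -0.8612 or w = 0.8612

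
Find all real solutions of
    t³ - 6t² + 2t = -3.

t = -0.5414 or t = 1 or t = 5.5414

Rearrange: t³ - 6t² + 2t + 3 = 0.
Possible rational roots are divisors of 3. Testing t = 1 gives 0, so (t - 1) is a factor.
Divide: t³ - 6t² + 2t + 3 = (t - 1)(t² - 5t - 3).
Apply the quadratic formula to t² - 5t - 3 = 0: t = (5 ± √37)/2, i.e. t ≈ 5.5414 or t ≈ -0.5414.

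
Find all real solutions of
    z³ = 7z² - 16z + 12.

Rearrange: z³ - 7z² + 16z - 12 = 0.
Possible rational roots are divisors of -12. Testing z = 3 gives 0, so (z - 3) is a factor.
Divide: z³ - 7z² + 16z - 12 = (z - 3)(z² - 4z + 4).
The quadratic has the repeated root z = 2.

z = 2 or z = 3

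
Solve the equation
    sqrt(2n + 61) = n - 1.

n = 10

Square both sides: 2n + 61 = (n - 1)^2.
Expand and rearrange: n^2 - 4n - 60 = 0.
Solving gives n = 10 or n = -6.
Check each candidate in the original equation:
  n = 10: sqrt(81) = 9, while n - 1 = 9 — valid.
  n = -6: sqrt(49) = 7, while n - 1 = -7 — extraneous.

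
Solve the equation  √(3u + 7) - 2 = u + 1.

u = -2 or u = -1

Isolate the radical: √(3u + 7) = u + 3.
Square both sides: 3u + 7 = (u + 3)².
Expand and rearrange: u² + 3u + 2 = 0.
Solving gives u = -1 or u = -2.
Check each candidate in the original equation:
  u = -1: √(4) = 2, while u + 3 = 2 — valid.
  u = -2: √(1) = 1, while u + 3 = 1 — valid.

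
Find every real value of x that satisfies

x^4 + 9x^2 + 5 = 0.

Let u = x^2. The equation becomes u^2 + 9u + 5 = 0.
By the quadratic formula, u = -9/2 + sqrt(61)/2 or u = -9/2 - sqrt(61)/2.
x^2 = -9/2 + sqrt(61)/2 < 0 has no real solution.
x^2 = -9/2 - sqrt(61)/2 < 0 has no real solution.

No real solutions.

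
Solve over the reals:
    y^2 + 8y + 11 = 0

Discriminant: (8)^2 - 4*1*11 = 20.
Quadratic formula: y = (-8 +/- sqrt(20)) / 2.
So y = -4 + sqrt(5) ~= -1.7639 or y = -4 - sqrt(5) ~= -6.2361.

y = -6.2361 or y = -1.7639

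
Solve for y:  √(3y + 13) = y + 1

y = 4

Square both sides: 3y + 13 = (y + 1)².
Expand and rearrange: y² - y - 12 = 0.
Solving gives y = 4 or y = -3.
Check each candidate in the original equation:
  y = 4: √(25) = 5, while y + 1 = 5 — valid.
  y = -3: √(4) = 2, while y + 1 = -2 — extraneous.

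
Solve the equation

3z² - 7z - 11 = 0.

z = -1.0756 or z = 3.4089

Discriminant: (-7)² − 4·3·(-11) = 181.
Quadratic formula: z = (7 ± √181) / 6.
So z = 7/6 + √(181)/6 ≈ 3.4089 or z = 7/6 - √(181)/6 ≈ -1.0756.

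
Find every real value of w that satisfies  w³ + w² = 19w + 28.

w = -4 or w = -1.5414 or w = 4.5414

Rearrange: w³ + w² - 19w - 28 = 0.
Possible rational roots are divisors of -28. Testing w = -4 gives 0, so (w + 4) is a factor.
Divide: w³ + w² - 19w - 28 = (w + 4)(w² - 3w - 7).
Apply the quadratic formula to w² - 3w - 7 = 0: w = (3 ± √37)/2, i.e. w ≈ 4.5414 or w ≈ -1.5414.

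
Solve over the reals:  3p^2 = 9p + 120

Bring every term to one side: 3p^2 - 9p - 120 = 0.
Factor: 3(p - 8)(p + 5) = 0.
So p = 8 or p = -5.

p = -5 or p = 8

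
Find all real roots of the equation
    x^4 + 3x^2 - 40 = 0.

Let u = x^2. The equation becomes u^2 + 3u - 40 = 0.
Factor: (u + 8)(u - 5) = 0, so u = -8 or u = 5.
x^2 = -8 < 0 has no real solution.
x^2 = 5 gives x = +/-sqrt(5) ~= +/-2.2361.

x = -2.2361 or x = 2.2361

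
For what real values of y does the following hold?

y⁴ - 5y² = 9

Let u = y². The equation becomes u² - 5u - 9 = 0.
By the quadratic formula, u = 5/2 + √(61)/2 or u = 5/2 - √(61)/2.
y² = 5/2 + √(61)/2 gives y = ±√(5/2 + √(61)/2) ≈ ±2.5308.
y² = 5/2 - √(61)/2 < 0 has no real solution.

y = -2.5308 or y = 2.5308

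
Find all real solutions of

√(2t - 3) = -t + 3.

t = 2

Square both sides: 2t - 3 = (-t + 3)².
Expand and rearrange: t² - 8t + 12 = 0.
Solving gives t = 6 or t = 2.
Check each candidate in the original equation:
  t = 6: √(9) = 3, while -t + 3 = -3 — extraneous.
  t = 2: √(1) = 1, while -t + 3 = 1 — valid.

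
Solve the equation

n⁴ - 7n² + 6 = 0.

Let u = n². The equation becomes u² - 7u + 6 = 0.
Factor: (u - 6)(u - 1) = 0, so u = 6 or u = 1.
n² = 6 gives n = ±√(6) ≈ ±2.4495.
n² = 1 gives n = ±1.

n = -2.4495 or n = -1 or n = 1 or n = 2.4495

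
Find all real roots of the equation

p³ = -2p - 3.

p = -1

Rearrange: p³ + 2p + 3 = 0.
Possible rational roots are divisors of 3. Testing p = -1 gives 0, so (p + 1) is a factor.
Divide: p³ + 2p + 3 = (p + 1)(p² - p + 3).
The quadratic p² - p + 3 has discriminant -11 < 0, so no further real roots.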